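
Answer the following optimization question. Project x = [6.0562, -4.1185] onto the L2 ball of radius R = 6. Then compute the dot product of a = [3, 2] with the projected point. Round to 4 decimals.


Step 1: Compute ||x|| (intermediates to 6 decimals).
||x|| = sqrt(6.0562^2 + (-4.1185)^2) = 7.323906
Step 2: Project.
Since ||x|| > R, scale = R/||x|| = 6/7.323906 = 0.819235, proj(x) = scale * x
proj(x) = [4.961451, -3.374019]
Step 3: Dot product.
a^T * proj(x) = 3*4.961451 + 2*(-3.374019) = 8.1363


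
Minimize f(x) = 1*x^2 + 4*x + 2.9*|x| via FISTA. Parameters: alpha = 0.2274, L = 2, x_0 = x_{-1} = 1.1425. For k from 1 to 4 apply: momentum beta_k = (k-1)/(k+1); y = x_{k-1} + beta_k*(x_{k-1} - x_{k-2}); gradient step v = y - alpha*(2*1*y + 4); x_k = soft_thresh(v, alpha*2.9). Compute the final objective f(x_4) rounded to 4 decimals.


FISTA on f(x) = 1*x^2 + 4*x + 2.9*|x|
L = 2, alpha = 0.2274
Iteration 1: beta = 0.0, y = 1.1425 + 0.0*(1.1425 - 1.1425) = 1.1425
  grad(y) = 6.285, v = y - alpha*grad = -0.2867
  prox(v) = soft_thresh(-0.2867, 0.6595) = 0.0
Iteration 2: beta = 0.3333, y = 0.0 + 0.3333*(0.0 - 1.1425) = -0.3808
  grad(y) = 3.2383, v = y - alpha*grad = -1.1172
  prox(v) = soft_thresh(-1.1172, 0.6595) = -0.4578
Iteration 3: beta = 0.5, y = -0.4578 + 0.5*(-0.4578 - 0.0) = -0.6867
  grad(y) = 2.6267, v = y - alpha*grad = -1.284
  prox(v) = soft_thresh(-1.284, 0.6595) = -0.6245
Iteration 4: beta = 0.6, y = -0.6245 + 0.6*(-0.6245 + 0.4578) = -0.7245
  grad(y) = 2.5509, v = y - alpha*grad = -1.3046
  prox(v) = soft_thresh(-1.3046, 0.6595) = -0.6452
f(x_4) = 1*(-0.6452)^2 + 4*(-0.6452) + 2.9*|-0.6452| = -0.2934


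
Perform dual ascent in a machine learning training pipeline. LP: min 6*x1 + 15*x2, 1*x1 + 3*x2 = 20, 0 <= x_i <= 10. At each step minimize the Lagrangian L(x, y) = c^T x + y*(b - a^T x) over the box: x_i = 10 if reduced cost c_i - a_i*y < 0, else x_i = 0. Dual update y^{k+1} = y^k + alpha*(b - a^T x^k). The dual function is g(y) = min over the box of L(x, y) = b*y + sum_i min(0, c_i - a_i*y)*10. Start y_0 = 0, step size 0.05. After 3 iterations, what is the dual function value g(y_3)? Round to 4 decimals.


Dual ascent for LP: min 6*x1 + 15*x2, 1*x1 + 3*x2 = 20, 0 <= x_i <= 10
Step 1: y^k = 0.0, reduced costs: (6.0, 15.0)
  x^k = (0.0, 0.0), subgradient = b - a^T x = 20.0
  y^{k+1} = 0.0 + 0.05*20.0 = 1.0
Step 2: y^k = 1.0, reduced costs: (5.0, 12.0)
  x^k = (0.0, 0.0), subgradient = b - a^T x = 20.0
  y^{k+1} = 1.0 + 0.05*20.0 = 2.0
Step 3: y^k = 2.0, reduced costs: (4.0, 9.0)
  x^k = (0.0, 0.0), subgradient = b - a^T x = 20.0
  y^{k+1} = 2.0 + 0.05*20.0 = 3.0
Dual objective at y_3 = 3.0: reduced costs (3.0, 6.0), box minimizer x = (0.0, 0.0)
g(y_3) = b*y + (c1 - a1*y)*x1 + (c2 - a2*y)*x2 = 20*3.0 + 3.0*0.0 + 6.0*0.0 = 60.0 + 0.0 + 0.0 = 60.0


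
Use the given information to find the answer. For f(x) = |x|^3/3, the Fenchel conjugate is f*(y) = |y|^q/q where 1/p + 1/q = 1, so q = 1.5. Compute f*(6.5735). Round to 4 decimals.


The conjugate exponent q satisfies 1/p + 1/q = 1.
p = 3, so q = 3/(3 - 1) = 1.5
|y|^q = 6.5735^1.5 = 16.8537
f*(6.5735) = 16.8537 / 1.5 = 11.2358


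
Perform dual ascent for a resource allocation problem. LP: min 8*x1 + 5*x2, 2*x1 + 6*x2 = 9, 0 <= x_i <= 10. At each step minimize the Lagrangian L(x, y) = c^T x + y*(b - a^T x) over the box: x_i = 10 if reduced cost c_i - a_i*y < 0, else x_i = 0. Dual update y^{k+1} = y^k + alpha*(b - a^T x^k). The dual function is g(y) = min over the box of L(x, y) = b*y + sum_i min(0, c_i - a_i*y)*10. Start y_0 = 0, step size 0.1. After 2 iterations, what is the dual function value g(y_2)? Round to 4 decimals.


Dual ascent for LP: min 8*x1 + 5*x2, 2*x1 + 6*x2 = 9, 0 <= x_i <= 10
Step 1: y^k = 0.0, reduced costs: (8.0, 5.0)
  x^k = (0.0, 0.0), subgradient = b - a^T x = 9.0
  y^{k+1} = 0.0 + 0.1*9.0 = 0.9
Step 2: y^k = 0.9, reduced costs: (6.2, -0.4)
  x^k = (0.0, 10.0), subgradient = b - a^T x = -51.0
  y^{k+1} = 0.9 + 0.1*-51.0 = -4.2
Dual objective at y_2 = -4.2: reduced costs (16.4, 30.2), box minimizer x = (0.0, 0.0)
g(y_2) = b*y + (c1 - a1*y)*x1 + (c2 - a2*y)*x2 = 9*(-4.2) + 16.4*0.0 + 30.2*0.0 = -37.8 + 0.0 + 0.0 = -37.8


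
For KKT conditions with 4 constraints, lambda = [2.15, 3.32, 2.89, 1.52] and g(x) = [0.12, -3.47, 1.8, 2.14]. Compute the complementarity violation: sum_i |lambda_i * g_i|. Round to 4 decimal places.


KKT complementary slackness check:
lambda_1 * g_1 = 2.15 * 0.12 = 0.258
lambda_2 * g_2 = 3.32 * -3.47 = -11.5204
lambda_3 * g_3 = 2.89 * 1.8 = 5.202
lambda_4 * g_4 = 1.52 * 2.14 = 3.2528
Total violation = 0.258 + 11.5204 + 5.202 + 3.2528 = 20.2332


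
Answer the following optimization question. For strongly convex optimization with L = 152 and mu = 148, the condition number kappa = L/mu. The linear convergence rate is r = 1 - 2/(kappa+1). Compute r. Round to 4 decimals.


Step 1: Compute the condition number.
kappa = L/mu = 152/148 = 1.027
Step 2: Compute the convergence rate.
r = 1 - 2/(kappa + 1) = 1 - 2*mu/(L + mu) = (L - mu)/(L + mu) = 4/300 = 0.0133


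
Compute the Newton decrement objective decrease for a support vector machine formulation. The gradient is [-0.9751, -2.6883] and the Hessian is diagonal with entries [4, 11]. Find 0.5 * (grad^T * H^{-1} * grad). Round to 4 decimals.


Step 1: H is diagonal, so H^(-1) * g = [-0.2438, -0.2444].
Step 2: g^T H^(-1) g = sum_i g_i^2 / H_ii
  = (-0.9751)^2/4 + (-2.6883)^2/11
  = 0.2377 + 0.657 = 0.8947
Step 3: Objective decrease = 0.5 * g^T H^(-1) g = 0.4474


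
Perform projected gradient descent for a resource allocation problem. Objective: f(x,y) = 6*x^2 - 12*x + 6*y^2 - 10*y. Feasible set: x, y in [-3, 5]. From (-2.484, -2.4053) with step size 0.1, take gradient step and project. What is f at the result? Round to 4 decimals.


Step 1: Compute gradient at (-2.484, -2.4053).
grad_x = 2*6*-2.484 - 12 = -41.808
grad_y = 2*6*-2.4053 - 10 = -38.8636
Step 2: Gradient step.
x_raw = -2.484 - 0.1*-41.808 = 1.6968
y_raw = -2.4053 - 0.1*-38.8636 = 1.4811
Step 3: Project onto [-3, 5].
x_proj = clip(1.6968) = 1.6968
y_proj = clip(1.4811) = 1.4811
Step 4: Evaluate f.
f(1.6968, 1.4811) = -4.7362


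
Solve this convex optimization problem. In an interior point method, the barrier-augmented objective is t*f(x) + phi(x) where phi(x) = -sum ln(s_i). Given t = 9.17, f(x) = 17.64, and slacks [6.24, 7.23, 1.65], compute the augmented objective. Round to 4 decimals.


Step 1: Compute log-barrier.
ln values: [1.831, 1.9782, 0.5008]
phi = -(1.831 + 1.9782 + 0.5008) = -4.31
Step 2: Compute augmented objective.
t*f(x) = 9.17*17.64 = 161.7588
Total = 161.7588 - 4.31 = 157.4488


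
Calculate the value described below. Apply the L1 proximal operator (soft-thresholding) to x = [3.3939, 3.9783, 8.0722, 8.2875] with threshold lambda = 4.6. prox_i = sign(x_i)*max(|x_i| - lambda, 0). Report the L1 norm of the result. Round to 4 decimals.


Soft-thresholding with lambda = 4.6:
prox(3.3939) = sign(3.3939)*max(|3.3939| - 4.6, 0) = 0.0
prox(3.9783) = sign(3.9783)*max(|3.9783| - 4.6, 0) = 0.0
prox(8.0722) = sign(8.0722)*max(|8.0722| - 4.6, 0) = 3.4722
prox(8.2875) = sign(8.2875)*max(|8.2875| - 4.6, 0) = 3.6875
prox(x) = [0.0, 0.0, 3.4722, 3.6875]
||prox(x)||_1 = 0.0 + 0.0 + 3.4722 + 3.6875 = 7.1597


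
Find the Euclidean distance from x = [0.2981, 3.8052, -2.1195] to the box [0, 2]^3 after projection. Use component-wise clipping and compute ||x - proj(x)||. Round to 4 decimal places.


Project each component onto [0, 2].
clip(0.2981) = 0.2981, clip(3.8052) = 2.0, clip(-2.1195) = 0.0
Projection = [0.2981, 2.0, 0.0]
Squared diffs: [0.0, 3.2587, 4.4923]
Distance = sqrt(7.751) = 2.7841


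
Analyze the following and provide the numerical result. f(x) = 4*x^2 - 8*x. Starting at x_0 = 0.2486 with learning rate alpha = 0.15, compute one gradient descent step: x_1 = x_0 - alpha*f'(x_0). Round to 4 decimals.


We compute the gradient at x_0 and apply the update.
f'(x) = 8*x - 8
f'(0.2486) = 8*0.2486 - 8 = -6.0112
x_1 = 0.2486 - 0.15*-6.0112 = 1.1503


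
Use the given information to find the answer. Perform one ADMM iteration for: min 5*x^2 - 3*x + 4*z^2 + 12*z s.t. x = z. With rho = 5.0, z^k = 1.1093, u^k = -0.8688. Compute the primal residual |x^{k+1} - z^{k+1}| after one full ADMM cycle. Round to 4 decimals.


ADMM iteration with rho = 5.0, z^k = 1.1093, u^k = -0.8688
Step 1: x-update.
Minimize 5*x^2 - 3*x + (5.0/2)*(x - 1.1093 - 0.8688)^2
FOC: (2*5 + 5.0)*x = 3 + 5.0*(1.1093 + 0.8688)
x^{k+1} = 0.8594
Step 2: z-update.
Minimize 4*z^2 + 12*z + (5.0/2)*(0.8594 - z - 0.8688)^2
FOC: (2*4 + 5.0)*z = -12 + 5.0*(0.8594 - 0.8688)
z^{k+1} = -0.9267
Step 3: u-update.
u^{k+1} = -0.8688 + 0.8594 + 0.9267 = 0.9173
Step 4: Primal residual = |0.8594 + 0.9267| = 1.7861


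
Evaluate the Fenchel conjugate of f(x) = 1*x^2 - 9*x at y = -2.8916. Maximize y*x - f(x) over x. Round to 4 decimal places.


f*(y) = sup_x {y*x - a*x^2 - b*x} = sup_x {(y-b)*x - a*x^2}
FOC: (y - b) - 2a*x = 0 => x* = (y - b)/(2a)
x* = (-2.8916 + 9)/(2*1) = 3.0542
f*(-2.8916) = (y-b)^2/(4a) = (-2.8916 + 9)^2/(4*1)
= 37.3126/4 = 9.3281


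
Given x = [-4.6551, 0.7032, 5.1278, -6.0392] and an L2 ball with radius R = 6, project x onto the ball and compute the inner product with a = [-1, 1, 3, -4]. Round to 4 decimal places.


Step 1: Compute ||x|| (intermediates to 6 decimals).
||x|| = sqrt((-4.6551)^2 + 0.7032^2 + 5.1278^2 + (-6.0392)^2) = 9.215786
Step 2: Project.
Since ||x|| > R, scale = R/||x|| = 6/9.215786 = 0.651057, proj(x) = scale * x
proj(x) = [-3.030735, 0.457823, 3.33849, -3.931863]
Step 3: Dot product.
a^T * proj(x) = -1*(-3.030735) + 1*0.457823 + 3*3.33849 - 4*(-3.931863) = 29.2315


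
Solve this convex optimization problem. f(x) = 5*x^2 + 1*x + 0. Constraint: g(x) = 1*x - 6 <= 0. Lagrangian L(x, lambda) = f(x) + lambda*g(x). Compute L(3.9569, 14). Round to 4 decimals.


Step 1: Evaluate f(x).
f(3.9569) = 5*3.9569^2 + 1*3.9569 + 0 = 82.2422
Step 2: Evaluate g(x).
g(3.9569) = 1*3.9569 - 6 = -2.0431
Step 3: Compute Lagrangian.
L = 82.2422 + 14*-2.0431 = 53.6388


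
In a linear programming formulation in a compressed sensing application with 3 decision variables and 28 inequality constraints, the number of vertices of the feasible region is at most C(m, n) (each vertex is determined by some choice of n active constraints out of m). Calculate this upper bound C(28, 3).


Each vertex corresponds to some choice of n active constraints out of m, so the number of vertices is at most C(m, n) = m! / (n!(m-n)!).
m = 28, n = 3
Numerator: 28 * 27 * 26
Denominator: 3! = 6
C(28, 3) = 3276


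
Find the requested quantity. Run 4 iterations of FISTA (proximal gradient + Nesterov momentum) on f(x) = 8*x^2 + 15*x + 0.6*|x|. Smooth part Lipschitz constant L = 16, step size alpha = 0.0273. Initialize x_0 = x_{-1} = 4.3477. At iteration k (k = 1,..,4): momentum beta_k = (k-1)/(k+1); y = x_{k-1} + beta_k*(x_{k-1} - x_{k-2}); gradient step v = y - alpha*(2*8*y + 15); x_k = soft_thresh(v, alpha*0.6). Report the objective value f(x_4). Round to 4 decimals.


FISTA on f(x) = 8*x^2 + 15*x + 0.6*|x|
L = 16, alpha = 0.0273
Iteration 1: beta = 0.0, y = 4.3477 + 0.0*(4.3477 - 4.3477) = 4.3477
  grad(y) = 84.5632, v = y - alpha*grad = 2.0391
  prox(v) = soft_thresh(2.0391, 0.0164) = 2.0227
Iteration 2: beta = 0.3333, y = 2.0227 + 0.3333*(2.0227 - 4.3477) = 1.2478
  grad(y) = 34.9642, v = y - alpha*grad = 0.2932
  prox(v) = soft_thresh(0.2932, 0.0164) = 0.2769
Iteration 3: beta = 0.5, y = 0.2769 + 0.5*(0.2769 - 2.0227) = -0.5961
  grad(y) = 5.4626, v = y - alpha*grad = -0.7452
  prox(v) = soft_thresh(-0.7452, 0.0164) = -0.7288
Iteration 4: beta = 0.6, y = -0.7288 + 0.6*(-0.7288 - 0.2769) = -1.3323
  grad(y) = -6.316, v = y - alpha*grad = -1.1598
  prox(v) = soft_thresh(-1.1598, 0.0164) = -1.1434
f(x_4) = 8*(-1.1434)^2 + 15*(-1.1434) + 0.6*|-1.1434| = -6.0059


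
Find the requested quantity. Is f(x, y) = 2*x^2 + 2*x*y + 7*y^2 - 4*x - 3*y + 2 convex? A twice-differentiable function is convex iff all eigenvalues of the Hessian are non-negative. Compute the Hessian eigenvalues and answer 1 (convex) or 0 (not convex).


The Hessian of f(x,y) = 2*x^2 + 2*x*y + 7*y^2 - 4*x - 3*y + 2 is:
H = [[4, 2], [2, 14]]
Trace = 4 + 14 = 18
Determinant = 4*14 - (2)^2 = 52
Discriminant = (18)^2 - 4*52 = 116.0
Eigenvalues: lambda_1 = 3.6148, lambda_2 = 14.3852
The function is convex.

1


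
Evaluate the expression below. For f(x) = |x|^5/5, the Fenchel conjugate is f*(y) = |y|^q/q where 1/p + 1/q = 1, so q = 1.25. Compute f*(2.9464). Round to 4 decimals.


The conjugate exponent q satisfies 1/p + 1/q = 1.
p = 5, so q = 5/(5 - 1) = 1.25
|y|^q = 2.9464^1.25 = 3.8602
f*(2.9464) = 3.8602 / 1.25 = 3.0882


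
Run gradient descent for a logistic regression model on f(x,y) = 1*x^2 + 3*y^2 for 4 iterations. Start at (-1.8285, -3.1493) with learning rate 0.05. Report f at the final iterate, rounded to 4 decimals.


Gradient descent on f(x,y) = 1*x^2 + 3*y^2.
Starting point: (-1.8285, -3.1493), alpha = 0.05
Step 1: grad_x = 2*1*-1.8285 = -3.657, grad_y = 2*3*-3.1493 = -18.8958
  x_1 = -1.8285 - 0.05*-3.657 = -1.6457
  y_1 = -3.1493 - 0.05*-18.8958 = -2.2045
Step 2: grad_x = 2*1*-1.6457 = -3.2913, grad_y = 2*3*-2.2045 = -13.2271
  x_2 = -1.6457 - 0.05*-3.2913 = -1.4811
  y_2 = -2.2045 - 0.05*-13.2271 = -1.5432
Step 3: grad_x = 2*1*-1.4811 = -2.9622, grad_y = 2*3*-1.5432 = -9.2589
  x_3 = -1.4811 - 0.05*-2.9622 = -1.333
  y_3 = -1.5432 - 0.05*-9.2589 = -1.0802
Step 4: grad_x = 2*1*-1.333 = -2.666, grad_y = 2*3*-1.0802 = -6.4813
  x_4 = -1.333 - 0.05*-2.666 = -1.1997
  y_4 = -1.0802 - 0.05*-6.4813 = -0.7561
f(-1.1997, -0.7561) = 1*(-1.1997)^2 + 3*(-0.7561)^2 = 3.1545


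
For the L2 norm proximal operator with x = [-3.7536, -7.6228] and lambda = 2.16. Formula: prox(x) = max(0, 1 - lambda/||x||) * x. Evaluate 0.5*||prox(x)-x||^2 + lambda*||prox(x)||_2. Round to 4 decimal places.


Step 1: Compute ||x||.
||x|| = 8.4969
Step 2: Compute scaling factor.
scale = max(0, 1 - 2.16/8.4969) = 0.7458
Step 3: prox(x) = [-2.7994, -5.685]
||prox(x)|| = 6.3369
Step 4: Proximal objective.
0.5*||prox-x||^2 = 2.3328
lambda*||prox|| = 13.6877
Total = 16.0204


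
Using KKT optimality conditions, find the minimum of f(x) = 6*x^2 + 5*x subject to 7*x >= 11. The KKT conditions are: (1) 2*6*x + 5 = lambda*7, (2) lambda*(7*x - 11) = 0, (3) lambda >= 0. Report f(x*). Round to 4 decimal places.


Step 1: Try lambda = 0 (constraint inactive).
x_unc = -5/(2*6) = -0.4167
Check: 7*-0.4167 = -2.9169 < 11 -- violated!
Step 2: Constraint must be active: 7*x = 11
x* = 11/7 = 1.5714 (rounded; the exact value 11/7 is used below)
lambda = (2*6*(11/7) + 5)/7 = 3.4082
Step 3: Compute optimal value.
f(x*) = 6*(11/7)^2 + 5*(11/7) = 22.6735


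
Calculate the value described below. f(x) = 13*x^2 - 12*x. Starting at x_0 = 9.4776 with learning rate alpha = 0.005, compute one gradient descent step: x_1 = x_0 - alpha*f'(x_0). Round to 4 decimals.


We compute the gradient at x_0 and apply the update.
f'(x) = 26*x - 12
f'(9.4776) = 26*9.4776 - 12 = 234.4176
x_1 = 9.4776 - 0.005*234.4176 = 8.3055


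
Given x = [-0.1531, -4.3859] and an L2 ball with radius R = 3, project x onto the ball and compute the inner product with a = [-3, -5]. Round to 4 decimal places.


Step 1: Compute ||x|| (intermediates to 6 decimals).
||x|| = sqrt((-0.1531)^2 + (-4.3859)^2) = 4.388571
Step 2: Project.
Since ||x|| > R, scale = R/||x|| = 3/4.388571 = 0.683594, proj(x) = scale * x
proj(x) = [-0.104658, -2.998175]
Step 3: Dot product.
a^T * proj(x) = -3*(-0.104658) - 5*(-2.998175) = 15.3048


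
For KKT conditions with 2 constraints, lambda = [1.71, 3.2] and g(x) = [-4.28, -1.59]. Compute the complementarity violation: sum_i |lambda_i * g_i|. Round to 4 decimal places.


KKT complementary slackness check:
lambda_1 * g_1 = 1.71 * -4.28 = -7.3188
lambda_2 * g_2 = 3.2 * -1.59 = -5.088
Total violation = 7.3188 + 5.088 = 12.4068


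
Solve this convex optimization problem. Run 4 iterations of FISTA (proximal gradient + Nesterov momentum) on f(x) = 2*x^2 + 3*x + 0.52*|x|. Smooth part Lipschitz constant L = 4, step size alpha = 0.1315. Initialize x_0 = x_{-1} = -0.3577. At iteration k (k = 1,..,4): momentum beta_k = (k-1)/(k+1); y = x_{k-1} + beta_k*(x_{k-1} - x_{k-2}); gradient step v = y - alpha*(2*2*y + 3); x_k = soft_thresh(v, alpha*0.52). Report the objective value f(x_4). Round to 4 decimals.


FISTA on f(x) = 2*x^2 + 3*x + 0.52*|x|
L = 4, alpha = 0.1315
Iteration 1: beta = 0.0, y = -0.3577 + 0.0*(-0.3577 + 0.3577) = -0.3577
  grad(y) = 1.5692, v = y - alpha*grad = -0.564
  prox(v) = soft_thresh(-0.564, 0.0684) = -0.4957
Iteration 2: beta = 0.3333, y = -0.4957 + 0.3333*(-0.4957 + 0.3577) = -0.5417
  grad(y) = 0.8334, v = y - alpha*grad = -0.6512
  prox(v) = soft_thresh(-0.6512, 0.0684) = -0.5829
Iteration 3: beta = 0.5, y = -0.5829 + 0.5*(-0.5829 + 0.4957) = -0.6265
  grad(y) = 0.4941, v = y - alpha*grad = -0.6914
  prox(v) = soft_thresh(-0.6914, 0.0684) = -0.6231
Iteration 4: beta = 0.6, y = -0.6231 + 0.6*(-0.6231 + 0.5829) = -0.6472
  grad(y) = 0.4113, v = y - alpha*grad = -0.7013
  prox(v) = soft_thresh(-0.7013, 0.0684) = -0.6329
f(x_4) = 2*(-0.6329)^2 + 3*(-0.6329) + 0.52*|-0.6329| = -0.7685


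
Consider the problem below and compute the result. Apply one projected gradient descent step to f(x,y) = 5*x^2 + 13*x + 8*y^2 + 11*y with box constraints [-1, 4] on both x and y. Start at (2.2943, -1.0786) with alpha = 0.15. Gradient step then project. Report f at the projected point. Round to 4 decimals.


Step 1: Compute gradient at (2.2943, -1.0786).
grad_x = 2*5*2.2943 + 13 = 35.943
grad_y = 2*8*-1.0786 + 11 = -6.2576
Step 2: Gradient step.
x_raw = 2.2943 - 0.15*35.943 = -3.0972
y_raw = -1.0786 - 0.15*-6.2576 = -0.14
Step 3: Project onto [-1, 4].
x_proj = clip(-3.0972) = -1.0
y_proj = clip(-0.14) = -0.14
Step 4: Evaluate f.
f(-1.0, -0.14) = -9.3828


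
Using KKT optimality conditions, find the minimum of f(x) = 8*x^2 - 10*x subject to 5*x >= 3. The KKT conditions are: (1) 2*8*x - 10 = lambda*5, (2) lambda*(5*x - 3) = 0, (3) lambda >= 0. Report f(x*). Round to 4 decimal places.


Step 1: Try lambda = 0 (constraint inactive).
Stationarity: 2*8*x - 10 = 0
x* = 10/(2*8) = 0.625
Check constraint: 5*0.625 = 3.125 >= 3 -- satisfied.
Step 2: Compute optimal value.
f(x*) = 8*0.625^2 - 10*0.625 = -3.125


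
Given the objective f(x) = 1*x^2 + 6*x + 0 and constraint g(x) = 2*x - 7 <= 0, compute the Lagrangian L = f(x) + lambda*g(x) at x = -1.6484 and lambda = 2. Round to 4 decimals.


Step 1: Evaluate f(x).
f(-1.6484) = 1*(-1.6484)^2 + 6*(-1.6484) + 0 = -7.1732
Step 2: Evaluate g(x).
g(-1.6484) = 2*-1.6484 - 7 = -10.2968
Step 3: Compute Lagrangian.
L = -7.1732 + 2*-10.2968 = -27.7668


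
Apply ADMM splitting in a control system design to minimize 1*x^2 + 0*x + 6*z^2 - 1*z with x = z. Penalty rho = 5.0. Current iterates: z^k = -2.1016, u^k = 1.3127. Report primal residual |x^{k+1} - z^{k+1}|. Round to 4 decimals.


ADMM iteration with rho = 5.0, z^k = -2.1016, u^k = 1.3127
Step 1: x-update.
Minimize 1*x^2 + 0*x + (5.0/2)*(x + 2.1016 + 1.3127)^2
FOC: (2*1 + 5.0)*x = 0 + 5.0*(-2.1016 - 1.3127)
x^{k+1} = -2.4388
Step 2: z-update.
Minimize 6*z^2 - 1*z + (5.0/2)*(-2.4388 - z + 1.3127)^2
FOC: (2*6 + 5.0)*z = 1 + 5.0*(-2.4388 + 1.3127)
z^{k+1} = -0.2724
Step 3: u-update.
u^{k+1} = 1.3127 - 2.4388 + 0.2724 = -0.8537
Step 4: Primal residual = |-2.4388 + 0.2724| = 2.1664


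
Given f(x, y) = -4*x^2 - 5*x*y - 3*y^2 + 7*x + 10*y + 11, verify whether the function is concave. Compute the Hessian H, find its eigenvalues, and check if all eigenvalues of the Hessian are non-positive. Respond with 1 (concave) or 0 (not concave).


The Hessian of f(x,y) = -4*x^2 - 5*x*y - 3*y^2 + 7*x + 10*y + 11 is:
H = [[-8, -5], [-5, -6]]
Trace = -8 - 6 = -14
Determinant = -8*-6 - (-5)^2 = 23
Discriminant = (-14)^2 - 4*23 = 104.0
Eigenvalues: lambda_1 = -12.099, lambda_2 = -1.901
The function is concave.

1


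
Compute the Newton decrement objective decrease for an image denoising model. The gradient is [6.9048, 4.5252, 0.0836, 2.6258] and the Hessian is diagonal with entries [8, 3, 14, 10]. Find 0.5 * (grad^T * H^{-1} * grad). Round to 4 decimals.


Step 1: H is diagonal, so H^(-1) * g = [0.8631, 1.5084, 0.006, 0.2626].
Step 2: g^T H^(-1) g = sum_i g_i^2 / H_ii
  = (6.9048)^2/8 + (4.5252)^2/3 + (0.0836)^2/14 + (2.6258)^2/10
  = 5.9595 + 6.8258 + 0.0005 + 0.6895 = 13.4753
Step 3: Objective decrease = 0.5 * g^T H^(-1) g = 6.7377


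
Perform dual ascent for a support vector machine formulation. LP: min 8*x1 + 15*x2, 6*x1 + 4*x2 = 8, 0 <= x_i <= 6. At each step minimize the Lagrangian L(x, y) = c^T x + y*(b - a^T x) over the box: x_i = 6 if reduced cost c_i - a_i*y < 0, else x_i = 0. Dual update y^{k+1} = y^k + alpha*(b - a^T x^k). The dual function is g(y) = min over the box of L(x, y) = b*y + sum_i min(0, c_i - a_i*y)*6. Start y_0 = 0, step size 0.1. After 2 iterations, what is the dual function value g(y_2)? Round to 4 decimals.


Dual ascent for LP: min 8*x1 + 15*x2, 6*x1 + 4*x2 = 8, 0 <= x_i <= 6
Step 1: y^k = 0.0, reduced costs: (8.0, 15.0)
  x^k = (0.0, 0.0), subgradient = b - a^T x = 8.0
  y^{k+1} = 0.0 + 0.1*8.0 = 0.8
Step 2: y^k = 0.8, reduced costs: (3.2, 11.8)
  x^k = (0.0, 0.0), subgradient = b - a^T x = 8.0
  y^{k+1} = 0.8 + 0.1*8.0 = 1.6
Dual objective at y_2 = 1.6: reduced costs (-1.6, 8.6), box minimizer x = (6.0, 0.0)
g(y_2) = b*y + (c1 - a1*y)*x1 + (c2 - a2*y)*x2 = 8*1.6 + (-1.6)*6.0 + 8.6*0.0 = 12.8 - 9.6 + 0.0 = 3.2


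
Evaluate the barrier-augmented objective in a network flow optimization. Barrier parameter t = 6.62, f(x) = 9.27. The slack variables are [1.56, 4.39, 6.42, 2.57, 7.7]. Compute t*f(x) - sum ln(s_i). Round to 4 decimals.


Step 1: Compute log-barrier.
ln values: [0.4447, 1.4793, 1.8594, 0.9439, 2.0412]
phi = -(0.4447 + 1.4793 + 1.8594 + 0.9439 + 2.0412) = -6.7686
Step 2: Compute augmented objective.
t*f(x) = 6.62*9.27 = 61.3674
Total = 61.3674 - 6.7686 = 54.5988


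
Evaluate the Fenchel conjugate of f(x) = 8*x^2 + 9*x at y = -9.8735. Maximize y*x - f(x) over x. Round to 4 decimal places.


f*(y) = sup_x {y*x - a*x^2 - b*x} = sup_x {(y-b)*x - a*x^2}
FOC: (y - b) - 2a*x = 0 => x* = (y - b)/(2a)
x* = (-9.8735 - 9)/(2*8) = -1.1796
f*(-9.8735) = (y-b)^2/(4a) = (-9.8735 - 9)^2/(4*8)
= 356.209/32 = 11.1315


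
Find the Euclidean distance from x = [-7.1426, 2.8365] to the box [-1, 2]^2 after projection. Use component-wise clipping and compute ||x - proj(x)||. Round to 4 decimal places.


Project each component onto [-1, 2].
clip(-7.1426) = -1.0, clip(2.8365) = 2.0
Projection = [-1.0, 2.0]
Squared diffs: [37.7315, 0.6997]
Distance = sqrt(38.4312) = 6.1993


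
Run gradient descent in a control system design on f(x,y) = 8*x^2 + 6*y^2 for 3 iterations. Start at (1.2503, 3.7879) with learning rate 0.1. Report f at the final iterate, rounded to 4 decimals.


Gradient descent on f(x,y) = 8*x^2 + 6*y^2.
Starting point: (1.2503, 3.7879), alpha = 0.1
Step 1: grad_x = 2*8*1.2503 = 20.0048, grad_y = 2*6*3.7879 = 45.4548
  x_1 = 1.2503 - 0.1*20.0048 = -0.7502
  y_1 = 3.7879 - 0.1*45.4548 = -0.7576
Step 2: grad_x = 2*8*-0.7502 = -12.0029, grad_y = 2*6*-0.7576 = -9.091
  x_2 = -0.7502 - 0.1*-12.0029 = 0.4501
  y_2 = -0.7576 - 0.1*-9.091 = 0.1515
Step 3: grad_x = 2*8*0.4501 = 7.2017, grad_y = 2*6*0.1515 = 1.8182
  x_3 = 0.4501 - 0.1*7.2017 = -0.2701
  y_3 = 0.1515 - 0.1*1.8182 = -0.0303
f(-0.2701, -0.0303) = 8*(-0.2701)^2 + 6*(-0.0303)^2 = 0.589


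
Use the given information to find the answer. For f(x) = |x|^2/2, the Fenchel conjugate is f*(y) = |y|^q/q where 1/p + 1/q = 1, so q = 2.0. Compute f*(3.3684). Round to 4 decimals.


The conjugate exponent q satisfies 1/p + 1/q = 1.
p = 2, so q = 2/(2 - 1) = 2.0
|y|^q = 3.3684^2.0 = 11.3461
f*(3.3684) = 11.3461 / 2.0 = 5.6731


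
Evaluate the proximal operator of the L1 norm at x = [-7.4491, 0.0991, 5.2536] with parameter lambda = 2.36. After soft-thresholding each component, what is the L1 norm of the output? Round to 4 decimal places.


Soft-thresholding with lambda = 2.36:
prox(-7.4491) = sign(-7.4491)*max(|-7.4491| - 2.36, 0) = -5.0891
prox(0.0991) = sign(0.0991)*max(|0.0991| - 2.36, 0) = 0.0
prox(5.2536) = sign(5.2536)*max(|5.2536| - 2.36, 0) = 2.8936
prox(x) = [-5.0891, 0.0, 2.8936]
||prox(x)||_1 = 5.0891 + 0.0 + 2.8936 = 7.9827


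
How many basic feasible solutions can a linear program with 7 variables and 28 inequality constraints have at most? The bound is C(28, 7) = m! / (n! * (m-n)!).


Each vertex corresponds to some choice of n active constraints out of m, so the number of vertices is at most C(m, n) = m! / (n!(m-n)!).
m = 28, n = 7
Numerator: 28 * 27 * 26 * 25 * 24 * 23 * 22
Denominator: 7! = 5040
C(28, 7) = 1184040


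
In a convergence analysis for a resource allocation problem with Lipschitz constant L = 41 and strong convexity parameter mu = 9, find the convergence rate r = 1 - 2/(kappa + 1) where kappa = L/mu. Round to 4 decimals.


Step 1: Compute the condition number.
kappa = L/mu = 41/9 = 4.5556
Step 2: Compute the convergence rate.
r = 1 - 2/(kappa + 1) = 1 - 2*mu/(L + mu) = (L - mu)/(L + mu) = 32/50 = 0.64


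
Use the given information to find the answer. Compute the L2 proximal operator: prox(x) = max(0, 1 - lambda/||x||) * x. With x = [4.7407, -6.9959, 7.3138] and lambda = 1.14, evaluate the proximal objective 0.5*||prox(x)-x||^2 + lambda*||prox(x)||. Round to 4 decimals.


Step 1: Compute ||x||.
||x|| = 11.1762
Step 2: Compute scaling factor.
scale = max(0, 1 - 1.14/11.1762) = 0.898
Step 3: prox(x) = [4.2571, -6.2823, 6.5678]
||prox(x)|| = 10.0362
Step 4: Proximal objective.
0.5*||prox-x||^2 = 0.6498
lambda*||prox|| = 11.4413
Total = 12.0911


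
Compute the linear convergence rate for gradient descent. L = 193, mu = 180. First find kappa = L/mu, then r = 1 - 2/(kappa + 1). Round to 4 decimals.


Step 1: Compute the condition number.
kappa = L/mu = 193/180 = 1.0722
Step 2: Compute the convergence rate.
r = 1 - 2/(kappa + 1) = 1 - 2*mu/(L + mu) = (L - mu)/(L + mu) = 13/373 = 0.0349


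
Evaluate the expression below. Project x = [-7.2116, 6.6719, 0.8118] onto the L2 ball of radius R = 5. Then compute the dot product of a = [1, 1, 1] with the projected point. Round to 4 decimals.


Step 1: Compute ||x|| (intermediates to 6 decimals).
||x|| = sqrt((-7.2116)^2 + 6.6719^2 + 0.8118^2) = 9.858014
Step 2: Project.
Since ||x|| > R, scale = R/||x|| = 5/9.858014 = 0.507202, proj(x) = scale * x
proj(x) = [-3.657738, 3.384001, 0.411747]
Step 3: Dot product.
a^T * proj(x) = 1*(-3.657738) + 1*3.384001 + 1*0.411747 = 0.138


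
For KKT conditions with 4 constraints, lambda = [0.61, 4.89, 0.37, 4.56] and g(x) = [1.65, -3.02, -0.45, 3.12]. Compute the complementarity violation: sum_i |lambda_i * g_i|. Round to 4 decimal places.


KKT complementary slackness check:
lambda_1 * g_1 = 0.61 * 1.65 = 1.0065
lambda_2 * g_2 = 4.89 * -3.02 = -14.7678
lambda_3 * g_3 = 0.37 * -0.45 = -0.1665
lambda_4 * g_4 = 4.56 * 3.12 = 14.2272
Total violation = 1.0065 + 14.7678 + 0.1665 + 14.2272 = 30.168


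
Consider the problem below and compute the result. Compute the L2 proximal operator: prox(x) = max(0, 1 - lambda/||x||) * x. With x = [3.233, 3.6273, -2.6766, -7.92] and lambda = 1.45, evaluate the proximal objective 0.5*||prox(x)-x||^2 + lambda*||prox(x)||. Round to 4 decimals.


Step 1: Compute ||x||.
||x|| = 9.6695
Step 2: Compute scaling factor.
scale = max(0, 1 - 1.45/9.6695) = 0.85
Step 3: prox(x) = [2.7482, 3.0834, -2.2752, -6.7324]
||prox(x)|| = 8.2195
Step 4: Proximal objective.
0.5*||prox-x||^2 = 1.0513
lambda*||prox|| = 11.9183
Total = 12.9696


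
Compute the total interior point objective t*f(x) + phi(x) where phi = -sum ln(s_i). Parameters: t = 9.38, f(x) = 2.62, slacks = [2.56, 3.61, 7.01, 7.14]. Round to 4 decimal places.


Step 1: Compute log-barrier.
ln values: [0.94, 1.2837, 1.9473, 1.9657]
phi = -(0.94 + 1.2837 + 1.9473 + 1.9657) = -6.1368
Step 2: Compute augmented objective.
t*f(x) = 9.38*2.62 = 24.5756
Total = 24.5756 - 6.1368 = 18.4388


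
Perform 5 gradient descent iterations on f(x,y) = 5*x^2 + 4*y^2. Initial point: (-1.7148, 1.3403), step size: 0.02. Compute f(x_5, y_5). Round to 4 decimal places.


Gradient descent on f(x,y) = 5*x^2 + 4*y^2.
Starting point: (-1.7148, 1.3403), alpha = 0.02
Step 1: grad_x = 2*5*-1.7148 = -17.148, grad_y = 2*4*1.3403 = 10.7224
  x_1 = -1.7148 - 0.02*-17.148 = -1.3718
  y_1 = 1.3403 - 0.02*10.7224 = 1.1259
Step 2: grad_x = 2*5*-1.3718 = -13.7184, grad_y = 2*4*1.1259 = 9.0068
  x_2 = -1.3718 - 0.02*-13.7184 = -1.0975
  y_2 = 1.1259 - 0.02*9.0068 = 0.9457
Step 3: grad_x = 2*5*-1.0975 = -10.9747, grad_y = 2*4*0.9457 = 7.5657
  x_3 = -1.0975 - 0.02*-10.9747 = -0.878
  y_3 = 0.9457 - 0.02*7.5657 = 0.7944
Step 4: grad_x = 2*5*-0.878 = -8.7798, grad_y = 2*4*0.7944 = 6.3552
  x_4 = -0.878 - 0.02*-8.7798 = -0.7024
  y_4 = 0.7944 - 0.02*6.3552 = 0.6673
Step 5: grad_x = 2*5*-0.7024 = -7.0238, grad_y = 2*4*0.6673 = 5.3384
  x_5 = -0.7024 - 0.02*-7.0238 = -0.5619
  y_5 = 0.6673 - 0.02*5.3384 = 0.5605
f(-0.5619, 0.5605) = 5*(-0.5619)^2 + 4*0.5605^2 = 2.8355


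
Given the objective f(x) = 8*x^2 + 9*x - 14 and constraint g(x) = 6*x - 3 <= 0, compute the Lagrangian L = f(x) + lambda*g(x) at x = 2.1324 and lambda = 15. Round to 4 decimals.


Step 1: Evaluate f(x).
f(2.1324) = 8*2.1324^2 + 9*2.1324 - 14 = 41.5686
Step 2: Evaluate g(x).
g(2.1324) = 6*2.1324 - 3 = 9.7944
Step 3: Compute Lagrangian.
L = 41.5686 + 15*9.7944 = 188.4846


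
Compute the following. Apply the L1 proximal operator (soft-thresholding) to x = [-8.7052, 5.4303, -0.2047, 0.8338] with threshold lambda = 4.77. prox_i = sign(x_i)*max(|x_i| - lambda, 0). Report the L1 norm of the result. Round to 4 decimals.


Soft-thresholding with lambda = 4.77:
prox(-8.7052) = sign(-8.7052)*max(|-8.7052| - 4.77, 0) = -3.9352
prox(5.4303) = sign(5.4303)*max(|5.4303| - 4.77, 0) = 0.6603
prox(-0.2047) = sign(-0.2047)*max(|-0.2047| - 4.77, 0) = 0.0
prox(0.8338) = sign(0.8338)*max(|0.8338| - 4.77, 0) = 0.0
prox(x) = [-3.9352, 0.6603, 0.0, 0.0]
||prox(x)||_1 = 3.9352 + 0.6603 + 0.0 + 0.0 = 4.5955


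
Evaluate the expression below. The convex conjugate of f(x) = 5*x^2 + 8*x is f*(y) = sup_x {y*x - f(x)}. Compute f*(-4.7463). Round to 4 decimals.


f*(y) = sup_x {y*x - a*x^2 - b*x} = sup_x {(y-b)*x - a*x^2}
FOC: (y - b) - 2a*x = 0 => x* = (y - b)/(2a)
x* = (-4.7463 - 8)/(2*5) = -1.2746
f*(-4.7463) = (y-b)^2/(4a) = (-4.7463 - 8)^2/(4*5)
= 162.4682/20 = 8.1234


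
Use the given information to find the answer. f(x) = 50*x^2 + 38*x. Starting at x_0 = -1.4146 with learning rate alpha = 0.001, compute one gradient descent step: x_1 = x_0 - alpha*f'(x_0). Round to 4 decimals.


We compute the gradient at x_0 and apply the update.
f'(x) = 100*x + 38
f'(-1.4146) = 100*-1.4146 + 38 = -103.46
x_1 = -1.4146 - 0.001*-103.46 = -1.3111


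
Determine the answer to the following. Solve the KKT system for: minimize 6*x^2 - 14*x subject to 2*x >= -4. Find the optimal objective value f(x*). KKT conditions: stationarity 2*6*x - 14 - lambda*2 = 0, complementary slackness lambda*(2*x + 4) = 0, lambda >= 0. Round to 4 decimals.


Step 1: Try lambda = 0 (constraint inactive).
Stationarity: 2*6*x - 14 = 0
x* = 14/(2*6) = 7/6 = 1.1667 (rounded; the exact value 7/6 is used below)
Check constraint: 2*1.1667 = 2.3334 >= -4 -- satisfied.
Step 2: Compute optimal value.
f(x*) = 6*(7/6)^2 - 14*(7/6) = -8.1667


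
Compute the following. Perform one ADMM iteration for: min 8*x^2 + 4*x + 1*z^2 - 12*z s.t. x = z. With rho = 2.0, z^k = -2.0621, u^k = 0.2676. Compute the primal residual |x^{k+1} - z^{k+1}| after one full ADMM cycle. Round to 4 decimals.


ADMM iteration with rho = 2.0, z^k = -2.0621, u^k = 0.2676
Step 1: x-update.
Minimize 8*x^2 + 4*x + (2.0/2)*(x + 2.0621 + 0.2676)^2
FOC: (2*8 + 2.0)*x = -4 + 2.0*(-2.0621 - 0.2676)
x^{k+1} = -0.4811
Step 2: z-update.
Minimize 1*z^2 - 12*z + (2.0/2)*(-0.4811 - z + 0.2676)^2
FOC: (2*1 + 2.0)*z = 12 + 2.0*(-0.4811 + 0.2676)
z^{k+1} = 2.8933
Step 3: u-update.
u^{k+1} = 0.2676 - 0.4811 - 2.8933 = -3.1067
Step 4: Primal residual = |-0.4811 - 2.8933| = 3.3743


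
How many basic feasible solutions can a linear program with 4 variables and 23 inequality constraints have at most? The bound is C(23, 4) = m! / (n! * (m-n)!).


Each vertex corresponds to some choice of n active constraints out of m, so the number of vertices is at most C(m, n) = m! / (n!(m-n)!).
m = 23, n = 4
Numerator: 23 * 22 * 21 * 20
Denominator: 4! = 24
C(23, 4) = 8855


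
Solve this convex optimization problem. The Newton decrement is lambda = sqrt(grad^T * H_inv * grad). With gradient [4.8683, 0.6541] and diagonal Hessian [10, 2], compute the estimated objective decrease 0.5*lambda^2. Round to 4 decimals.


Step 1: H is diagonal, so H^(-1) * g = [0.4868, 0.3271].
Step 2: g^T H^(-1) g = sum_i g_i^2 / H_ii
  = (4.8683)^2/10 + (0.6541)^2/2
  = 2.37 + 0.2139 = 2.584
Step 3: Objective decrease = 0.5 * g^T H^(-1) g = 1.292


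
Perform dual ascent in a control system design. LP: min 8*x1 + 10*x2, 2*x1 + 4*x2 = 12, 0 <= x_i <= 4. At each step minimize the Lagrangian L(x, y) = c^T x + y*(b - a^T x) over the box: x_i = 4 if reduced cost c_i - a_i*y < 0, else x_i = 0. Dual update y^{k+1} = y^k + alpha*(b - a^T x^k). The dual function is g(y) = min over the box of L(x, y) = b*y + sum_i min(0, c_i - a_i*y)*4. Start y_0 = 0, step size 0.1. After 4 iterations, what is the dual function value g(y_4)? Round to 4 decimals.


Dual ascent for LP: min 8*x1 + 10*x2, 2*x1 + 4*x2 = 12, 0 <= x_i <= 4
Step 1: y^k = 0.0, reduced costs: (8.0, 10.0)
  x^k = (0.0, 0.0), subgradient = b - a^T x = 12.0
  y^{k+1} = 0.0 + 0.1*12.0 = 1.2
Step 2: y^k = 1.2, reduced costs: (5.6, 5.2)
  x^k = (0.0, 0.0), subgradient = b - a^T x = 12.0
  y^{k+1} = 1.2 + 0.1*12.0 = 2.4
Step 3: y^k = 2.4, reduced costs: (3.2, 0.4)
  x^k = (0.0, 0.0), subgradient = b - a^T x = 12.0
  y^{k+1} = 2.4 + 0.1*12.0 = 3.6
Step 4: y^k = 3.6, reduced costs: (0.8, -4.4)
  x^k = (0.0, 4.0), subgradient = b - a^T x = -4.0
  y^{k+1} = 3.6 + 0.1*-4.0 = 3.2
Dual objective at y_4 = 3.2: reduced costs (1.6, -2.8), box minimizer x = (0.0, 4.0)
g(y_4) = b*y + (c1 - a1*y)*x1 + (c2 - a2*y)*x2 = 12*3.2 + 1.6*0.0 + (-2.8)*4.0 = 38.4 + 0.0 - 11.2 = 27.2


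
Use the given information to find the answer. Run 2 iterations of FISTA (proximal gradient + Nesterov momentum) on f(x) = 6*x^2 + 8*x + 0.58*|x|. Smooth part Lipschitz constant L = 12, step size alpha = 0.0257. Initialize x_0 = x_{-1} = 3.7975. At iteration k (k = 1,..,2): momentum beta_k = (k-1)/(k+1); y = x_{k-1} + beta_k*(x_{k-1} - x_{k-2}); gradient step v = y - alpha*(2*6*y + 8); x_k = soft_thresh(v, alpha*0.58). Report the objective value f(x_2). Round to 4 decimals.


FISTA on f(x) = 6*x^2 + 8*x + 0.58*|x|
L = 12, alpha = 0.0257
Iteration 1: beta = 0.0, y = 3.7975 + 0.0*(3.7975 - 3.7975) = 3.7975
  grad(y) = 53.57, v = y - alpha*grad = 2.4208
  prox(v) = soft_thresh(2.4208, 0.0149) = 2.4058
Iteration 2: beta = 0.3333, y = 2.4058 + 0.3333*(2.4058 - 3.7975) = 1.942
  grad(y) = 31.3035, v = y - alpha*grad = 1.1375
  prox(v) = soft_thresh(1.1375, 0.0149) = 1.1226
f(x_2) = 6*1.1226^2 + 8*1.1226 + 0.58*|1.1226| = 17.1923


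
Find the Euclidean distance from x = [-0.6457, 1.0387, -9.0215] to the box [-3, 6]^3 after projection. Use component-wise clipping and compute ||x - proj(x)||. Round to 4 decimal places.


Project each component onto [-3, 6].
clip(-0.6457) = -0.6457, clip(1.0387) = 1.0387, clip(-9.0215) = -3.0
Projection = [-0.6457, 1.0387, -3.0]
Squared diffs: [0.0, 0.0, 36.2585]
Distance = sqrt(36.2585) = 6.0215


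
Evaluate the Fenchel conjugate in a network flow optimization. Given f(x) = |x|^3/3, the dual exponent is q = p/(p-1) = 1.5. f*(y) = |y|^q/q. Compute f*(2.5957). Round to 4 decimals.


The conjugate exponent q satisfies 1/p + 1/q = 1.
p = 3, so q = 3/(3 - 1) = 1.5
|y|^q = 2.5957^1.5 = 4.182
f*(2.5957) = 4.182 / 1.5 = 2.788


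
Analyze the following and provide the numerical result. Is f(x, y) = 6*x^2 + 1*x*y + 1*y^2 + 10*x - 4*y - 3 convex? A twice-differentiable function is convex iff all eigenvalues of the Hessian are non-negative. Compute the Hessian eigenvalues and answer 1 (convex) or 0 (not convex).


The Hessian of f(x,y) = 6*x^2 + 1*x*y + 1*y^2 + 10*x - 4*y - 3 is:
H = [[12, 1], [1, 2]]
Trace = 12 + 2 = 14
Determinant = 12*2 - (1)^2 = 23
Discriminant = (14)^2 - 4*23 = 104.0
Eigenvalues: lambda_1 = 1.901, lambda_2 = 12.099
The function is convex.

1


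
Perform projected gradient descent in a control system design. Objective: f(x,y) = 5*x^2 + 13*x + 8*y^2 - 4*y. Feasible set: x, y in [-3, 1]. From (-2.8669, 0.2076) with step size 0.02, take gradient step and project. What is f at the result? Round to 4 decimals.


Step 1: Compute gradient at (-2.8669, 0.2076).
grad_x = 2*5*-2.8669 + 13 = -15.669
grad_y = 2*8*0.2076 - 4 = -0.6784
Step 2: Gradient step.
x_raw = -2.8669 - 0.02*-15.669 = -2.5535
y_raw = 0.2076 - 0.02*-0.6784 = 0.2212
Step 3: Project onto [-3, 1].
x_proj = clip(-2.5535) = -2.5535
y_proj = clip(0.2212) = 0.2212
Step 4: Evaluate f.
f(-2.5535, 0.2212) = -1.0868


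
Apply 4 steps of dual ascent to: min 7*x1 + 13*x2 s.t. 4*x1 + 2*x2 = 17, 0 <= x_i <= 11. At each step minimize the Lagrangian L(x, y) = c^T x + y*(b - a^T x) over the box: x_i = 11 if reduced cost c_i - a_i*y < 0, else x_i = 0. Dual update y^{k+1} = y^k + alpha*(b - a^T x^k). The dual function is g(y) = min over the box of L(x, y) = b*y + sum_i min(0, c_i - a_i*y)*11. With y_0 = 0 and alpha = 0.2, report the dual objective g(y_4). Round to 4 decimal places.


Dual ascent for LP: min 7*x1 + 13*x2, 4*x1 + 2*x2 = 17, 0 <= x_i <= 11
Step 1: y^k = 0.0, reduced costs: (7.0, 13.0)
  x^k = (0.0, 0.0), subgradient = b - a^T x = 17.0
  y^{k+1} = 0.0 + 0.2*17.0 = 3.4
Step 2: y^k = 3.4, reduced costs: (-6.6, 6.2)
  x^k = (11.0, 0.0), subgradient = b - a^T x = -27.0
  y^{k+1} = 3.4 + 0.2*-27.0 = -2.0
Step 3: y^k = -2.0, reduced costs: (15.0, 17.0)
  x^k = (0.0, 0.0), subgradient = b - a^T x = 17.0
  y^{k+1} = -2.0 + 0.2*17.0 = 1.4
Step 4: y^k = 1.4, reduced costs: (1.4, 10.2)
  x^k = (0.0, 0.0), subgradient = b - a^T x = 17.0
  y^{k+1} = 1.4 + 0.2*17.0 = 4.8
Dual objective at y_4 = 4.8: reduced costs (-12.2, 3.4), box minimizer x = (11.0, 0.0)
g(y_4) = b*y + (c1 - a1*y)*x1 + (c2 - a2*y)*x2 = 17*4.8 + (-12.2)*11.0 + 3.4*0.0 = 81.6 - 134.2 + 0.0 = -52.6


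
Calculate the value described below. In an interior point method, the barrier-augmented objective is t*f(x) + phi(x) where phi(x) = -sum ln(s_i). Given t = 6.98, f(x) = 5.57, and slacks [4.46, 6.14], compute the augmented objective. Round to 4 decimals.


Step 1: Compute log-barrier.
ln values: [1.4951, 1.8148]
phi = -(1.4951 + 1.8148) = -3.31
Step 2: Compute augmented objective.
t*f(x) = 6.98*5.57 = 38.8786
Total = 38.8786 - 3.31 = 35.5686


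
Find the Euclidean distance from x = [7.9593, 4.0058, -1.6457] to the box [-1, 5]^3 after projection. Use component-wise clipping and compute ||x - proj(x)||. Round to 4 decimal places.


Project each component onto [-1, 5].
clip(7.9593) = 5.0, clip(4.0058) = 4.0058, clip(-1.6457) = -1.0
Projection = [5.0, 4.0058, -1.0]
Squared diffs: [8.7575, 0.0, 0.4169]
Distance = sqrt(9.1744) = 3.0289


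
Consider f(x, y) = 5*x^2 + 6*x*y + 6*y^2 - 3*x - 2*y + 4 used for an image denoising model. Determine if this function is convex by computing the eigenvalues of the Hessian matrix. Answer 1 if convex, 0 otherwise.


The Hessian of f(x,y) = 5*x^2 + 6*x*y + 6*y^2 - 3*x - 2*y + 4 is:
H = [[10, 6], [6, 12]]
Trace = 10 + 12 = 22
Determinant = 10*12 - (6)^2 = 84
Discriminant = (22)^2 - 4*84 = 148.0
Eigenvalues: lambda_1 = 4.9172, lambda_2 = 17.0828
The function is convex.

1


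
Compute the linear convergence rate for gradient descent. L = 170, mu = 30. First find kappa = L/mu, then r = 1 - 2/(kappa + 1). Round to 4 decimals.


Step 1: Compute the condition number.
kappa = L/mu = 170/30 = 5.6667
Step 2: Compute the convergence rate.
r = 1 - 2/(kappa + 1) = 1 - 2*mu/(L + mu) = (L - mu)/(L + mu) = 140/200 = 0.7


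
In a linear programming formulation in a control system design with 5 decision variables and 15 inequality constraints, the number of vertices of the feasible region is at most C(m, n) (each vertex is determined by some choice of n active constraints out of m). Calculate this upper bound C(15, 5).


Each vertex corresponds to some choice of n active constraints out of m, so the number of vertices is at most C(m, n) = m! / (n!(m-n)!).
m = 15, n = 5
Numerator: 15 * 14 * 13 * 12 * 11
Denominator: 5! = 120
C(15, 5) = 3003
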